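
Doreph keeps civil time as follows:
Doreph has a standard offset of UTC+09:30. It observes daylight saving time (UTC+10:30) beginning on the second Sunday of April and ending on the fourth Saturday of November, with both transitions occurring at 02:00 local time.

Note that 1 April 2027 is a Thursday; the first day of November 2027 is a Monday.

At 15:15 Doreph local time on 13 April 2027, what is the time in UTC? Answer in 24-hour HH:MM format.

1 April 2027 is a Thursday, so the first Sunday is April 4 and the second is April 11.
1 November 2027 is a Monday, so the first Saturday is November 6 and the fourth is November 27.
Daylight saving runs 11 April – 27 November; 13 April 2027 is inside that window, so Doreph is at UTC+10:30.
15:15 local − 10h30m = 04:45 UTC.

04:45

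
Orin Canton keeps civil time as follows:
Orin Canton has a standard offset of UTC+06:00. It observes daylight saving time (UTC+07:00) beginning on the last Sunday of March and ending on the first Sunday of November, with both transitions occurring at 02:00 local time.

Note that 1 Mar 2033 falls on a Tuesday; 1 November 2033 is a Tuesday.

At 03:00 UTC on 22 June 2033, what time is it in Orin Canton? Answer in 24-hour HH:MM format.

10:00

1 March 2033 is a Tuesday, so Sundays fall on 6, 13, 20, 27; the last is March 27.
1 November 2033 is a Tuesday, so the first Sunday is November 6.
At the standard offset (UTC+06:00), 03:00 UTC + 6h = 09:00 Orin Canton standard time.
The standard-time date in Orin Canton, 22 June 2033, falls between 27 March and 6 November, so daylight saving is in effect and Orin Canton is at UTC+07:00.
03:00 UTC + 7h = 10:00 local.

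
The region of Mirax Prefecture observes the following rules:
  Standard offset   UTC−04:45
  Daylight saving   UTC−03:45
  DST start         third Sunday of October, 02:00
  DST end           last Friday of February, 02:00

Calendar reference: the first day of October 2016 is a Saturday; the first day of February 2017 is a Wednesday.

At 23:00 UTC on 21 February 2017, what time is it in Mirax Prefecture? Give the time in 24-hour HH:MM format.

19:15

1 October 2016 is a Saturday, so the first Sunday is October 2 and the third is October 16.
1 February 2017 is a Wednesday, so Fridays fall on 3, 10, 17, 24; the last is February 24.
At the standard offset (UTC−04:45), 23:00 UTC − 4h45m = 18:15 Mirax Prefecture standard time.
The standard-time date in Mirax Prefecture, 21 February 2017, lies within the daylight-saving period (16 October 2016 – 24 February 2017), so Mirax Prefecture is on daylight time, UTC−03:45.
23:00 UTC − 3h45m = 19:15 local.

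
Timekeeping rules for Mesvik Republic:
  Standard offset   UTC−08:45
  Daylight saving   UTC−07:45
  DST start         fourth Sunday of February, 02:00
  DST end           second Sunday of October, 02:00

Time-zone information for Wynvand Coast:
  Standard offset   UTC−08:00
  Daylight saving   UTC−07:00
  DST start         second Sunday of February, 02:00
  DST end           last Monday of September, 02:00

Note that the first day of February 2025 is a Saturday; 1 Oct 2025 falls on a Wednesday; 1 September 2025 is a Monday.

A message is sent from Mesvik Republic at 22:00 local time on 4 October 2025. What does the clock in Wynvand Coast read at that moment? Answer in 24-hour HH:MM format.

1 February 2025 is a Saturday, so the first Sunday is February 2 and the fourth is February 23.
1 October 2025 is a Wednesday, so the first Sunday is October 5 and the second is October 12.
4 October 2025 lies within the daylight-saving period (23 February – 12 October), so Mesvik Republic is on daylight time, UTC−07:45.
22:00 Mesvik Republic + 7h45m = 05:45 UTC (rolling into the next day, 5 October 2025).
1 February 2025 is a Saturday, so the first Sunday is February 2 and the second is February 9.
1 September 2025 is a Monday, so Mondays fall on 1, 8, 15, 22, 29; the last is September 29.
At the standard offset (UTC−08:00), 05:45 UTC − 8h = 21:45 Wynvand Coast standard time (rolling into the previous day, 4 October 2025).
Daylight saving runs 9 February – 29 September; the standard-time date in Wynvand Coast, 4 October 2025, is outside that window, so Wynvand Coast is on standard time at UTC−08:00.
05:45 UTC − 8h = 21:45 Wynvand Coast (rolling into the previous day, 4 October 2025).

21:45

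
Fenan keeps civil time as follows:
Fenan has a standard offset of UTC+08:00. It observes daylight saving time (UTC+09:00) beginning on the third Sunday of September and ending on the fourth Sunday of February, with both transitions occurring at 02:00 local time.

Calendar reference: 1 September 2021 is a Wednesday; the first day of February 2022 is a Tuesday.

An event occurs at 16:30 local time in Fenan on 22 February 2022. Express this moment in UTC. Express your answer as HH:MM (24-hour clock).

07:30

1 September 2021 is a Wednesday, so the first Sunday is September 5 and the third is September 19.
1 February 2022 is a Tuesday, so the first Sunday is February 6 and the fourth is February 27.
22 February 2022 falls between 19 September 2021 and 27 February 2022, so daylight saving is in effect and Fenan is at UTC+09:00.
16:30 local − 9h = 07:30 UTC.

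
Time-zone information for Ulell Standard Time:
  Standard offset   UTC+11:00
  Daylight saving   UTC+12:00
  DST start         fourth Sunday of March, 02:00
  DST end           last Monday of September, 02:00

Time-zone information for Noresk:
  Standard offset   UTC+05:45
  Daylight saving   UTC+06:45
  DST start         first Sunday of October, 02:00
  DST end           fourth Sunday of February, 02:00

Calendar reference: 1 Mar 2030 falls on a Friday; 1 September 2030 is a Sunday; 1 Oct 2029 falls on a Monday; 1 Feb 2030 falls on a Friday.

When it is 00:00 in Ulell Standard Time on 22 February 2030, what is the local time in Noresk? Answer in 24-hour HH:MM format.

19:45

1 March 2030 is a Friday, so the first Sunday is March 3 and the fourth is March 24.
1 September 2030 is a Sunday, so Mondays fall on 2, 9, 16, 23, 30; the last is September 30.
22 February 2030 is outside the daylight-saving period (24 March – 30 September), so Ulell Standard Time is on standard time, UTC+11:00.
00:00 Ulell Standard Time − 11h = 13:00 UTC (rolling into the previous day, 21 February 2030).
1 October 2029 is a Monday, so the first Sunday is October 7.
1 February 2030 is a Friday, so the first Sunday is February 3 and the fourth is February 24.
At the standard offset (UTC+05:45), 13:00 UTC + 5h45m = 18:45 Noresk standard time.
The standard-time date in Noresk, 21 February 2030, lies within the daylight-saving period (7 October 2029 – 24 February 2030), so Noresk is on daylight time, UTC+06:45.
13:00 UTC + 6h45m = 19:45 Noresk.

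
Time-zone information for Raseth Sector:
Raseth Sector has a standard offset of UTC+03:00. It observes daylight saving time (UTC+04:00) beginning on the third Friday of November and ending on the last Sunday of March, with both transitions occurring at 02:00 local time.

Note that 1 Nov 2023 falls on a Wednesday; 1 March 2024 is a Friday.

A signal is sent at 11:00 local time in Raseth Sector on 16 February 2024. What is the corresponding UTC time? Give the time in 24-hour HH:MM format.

07:00

1 November 2023 is a Wednesday, so the first Friday is November 3 and the third is November 17.
1 March 2024 is a Friday, so Sundays fall on 3, 10, 17, 24, 31; the last is March 31.
16 February 2024 lies within the daylight-saving period (17 November 2023 – 31 March 2024), so Raseth Sector is on daylight time, UTC+04:00.
11:00 local − 4h = 07:00 UTC.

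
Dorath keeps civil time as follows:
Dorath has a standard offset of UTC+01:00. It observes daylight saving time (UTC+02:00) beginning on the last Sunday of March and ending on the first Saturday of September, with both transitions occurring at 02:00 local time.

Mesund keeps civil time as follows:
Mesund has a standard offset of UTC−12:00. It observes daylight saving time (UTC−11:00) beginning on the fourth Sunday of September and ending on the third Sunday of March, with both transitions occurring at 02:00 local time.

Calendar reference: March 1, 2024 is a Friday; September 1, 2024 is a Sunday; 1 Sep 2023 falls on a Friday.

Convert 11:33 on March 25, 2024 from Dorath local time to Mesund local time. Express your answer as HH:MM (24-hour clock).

1 March 2024 is a Friday, so Sundays fall on 3, 10, 17, 24, 31; the last is March 31.
1 September 2024 is a Sunday, so the first Saturday is September 7.
Daylight saving runs 31 March – 7 September; March 25, 2024 is outside that window, so Dorath is on standard time at UTC+01:00.
11:33 Dorath − 1h = 10:33 UTC.
1 September 2023 is a Friday, so the first Sunday is September 3 and the fourth is September 24.
1 March 2024 is a Friday, so the first Sunday is March 3 and the third is March 17.
At the standard offset (UTC−12:00), 10:33 UTC − 12h = 22:33 Mesund standard time (rolling into the previous day, 24 March 2024).
The standard-time date in Mesund, March 24, 2024, is outside the daylight-saving period (24 September 2023 – 17 March 2024), so Mesund is on standard time, UTC−12:00.
10:33 UTC − 12h = 22:33 Mesund (rolling into the previous day, 24 March 2024).

22:33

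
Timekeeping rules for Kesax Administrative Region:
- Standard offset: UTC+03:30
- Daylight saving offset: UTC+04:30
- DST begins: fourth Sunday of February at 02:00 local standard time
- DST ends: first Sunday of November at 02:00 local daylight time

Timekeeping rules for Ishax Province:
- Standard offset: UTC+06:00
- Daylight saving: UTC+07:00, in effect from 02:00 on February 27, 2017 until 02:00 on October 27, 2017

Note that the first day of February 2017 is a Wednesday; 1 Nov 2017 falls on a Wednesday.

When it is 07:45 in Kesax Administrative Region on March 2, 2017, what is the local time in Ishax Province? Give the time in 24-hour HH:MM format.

10:15

1 February 2017 is a Wednesday, so the first Sunday is February 5 and the fourth is February 26.
1 November 2017 is a Wednesday, so the first Sunday is November 5.
Daylight saving runs 26 February – 5 November; March 2, 2017 is inside that window, so Kesax Administrative Region is at UTC+04:30.
07:45 Kesax Administrative Region − 4h30m = 03:15 UTC.
At the standard offset (UTC+06:00), 03:15 UTC + 6h = 09:15 Ishax Province standard time.
Daylight saving runs 27 February – 27 October; the standard-time date in Ishax Province, March 2, 2017, is inside that window, so Ishax Province is at UTC+07:00.
03:15 UTC + 7h = 10:15 Ishax Province.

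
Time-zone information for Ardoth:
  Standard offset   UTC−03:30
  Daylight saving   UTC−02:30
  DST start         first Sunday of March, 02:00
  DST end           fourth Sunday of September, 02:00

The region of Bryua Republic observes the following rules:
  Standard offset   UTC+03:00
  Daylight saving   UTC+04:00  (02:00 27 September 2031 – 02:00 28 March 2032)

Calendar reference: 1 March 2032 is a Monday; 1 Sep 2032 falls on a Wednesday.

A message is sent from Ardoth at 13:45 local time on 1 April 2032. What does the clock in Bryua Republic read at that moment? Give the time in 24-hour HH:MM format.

1 March 2032 is a Monday, so the first Sunday is March 7.
1 September 2032 is a Wednesday, so the first Sunday is September 5 and the fourth is September 26.
Daylight saving runs 7 March – 26 September; 1 April 2032 is inside that window, so Ardoth is at UTC−02:30.
13:45 Ardoth + 2h30m = 16:15 UTC.
At the standard offset (UTC+03:00), 16:15 UTC + 3h = 19:15 Bryua Republic standard time.
The standard-time date in Bryua Republic, 1 April 2032, is outside the daylight-saving period (27 September 2031 – 28 March 2032), so Bryua Republic is on standard time, UTC+03:00.
16:15 UTC + 3h = 19:15 Bryua Republic.

19:15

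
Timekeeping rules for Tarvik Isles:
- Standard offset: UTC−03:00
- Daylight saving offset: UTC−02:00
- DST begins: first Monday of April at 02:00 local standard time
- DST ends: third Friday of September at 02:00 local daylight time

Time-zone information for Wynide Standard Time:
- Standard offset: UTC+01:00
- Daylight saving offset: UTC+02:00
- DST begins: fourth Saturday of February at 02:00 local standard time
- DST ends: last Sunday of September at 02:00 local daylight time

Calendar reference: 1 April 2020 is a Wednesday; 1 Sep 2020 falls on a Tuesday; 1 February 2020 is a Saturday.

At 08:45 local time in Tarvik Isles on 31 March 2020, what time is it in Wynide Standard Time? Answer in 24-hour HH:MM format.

1 April 2020 is a Wednesday, so the first Monday is April 6.
1 September 2020 is a Tuesday, so the first Friday is September 4 and the third is September 18.
31 March 2020 does not fall between 6 April and 18 September, so daylight saving is not in effect and Tarvik Isles is at UTC−03:00.
08:45 Tarvik Isles + 3h = 11:45 UTC.
1 February 2020 is a Saturday, so the first Saturday is February 1 and the fourth is February 22.
1 September 2020 is a Tuesday, so Sundays fall on 6, 13, 20, 27; the last is September 27.
At the standard offset (UTC+01:00), 11:45 UTC + 1h = 12:45 Wynide Standard Time standard time.
The standard-time date in Wynide Standard Time, 31 March 2020, lies within the daylight-saving period (22 February – 27 September), so Wynide Standard Time is on daylight time, UTC+02:00.
11:45 UTC + 2h = 13:45 Wynide Standard Time.

13:45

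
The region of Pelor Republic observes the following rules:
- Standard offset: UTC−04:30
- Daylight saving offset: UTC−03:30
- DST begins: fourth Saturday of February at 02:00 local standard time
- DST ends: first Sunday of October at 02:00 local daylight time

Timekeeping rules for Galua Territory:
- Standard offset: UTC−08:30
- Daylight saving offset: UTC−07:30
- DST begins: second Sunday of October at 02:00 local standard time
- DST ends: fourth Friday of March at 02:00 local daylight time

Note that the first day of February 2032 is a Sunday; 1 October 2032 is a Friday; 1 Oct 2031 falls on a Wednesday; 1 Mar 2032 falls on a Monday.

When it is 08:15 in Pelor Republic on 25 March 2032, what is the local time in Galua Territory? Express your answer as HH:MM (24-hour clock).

04:15

1 February 2032 is a Sunday, so the first Saturday is February 7 and the fourth is February 28.
1 October 2032 is a Friday, so the first Sunday is October 3.
25 March 2032 lies within the daylight-saving period (28 February – 3 October), so Pelor Republic is on daylight time, UTC−03:30.
08:15 Pelor Republic + 3h30m = 11:45 UTC.
1 October 2031 is a Wednesday, so the first Sunday is October 5 and the second is October 12.
1 March 2032 is a Monday, so the first Friday is March 5 and the fourth is March 26.
At the standard offset (UTC−08:30), 11:45 UTC − 8h30m = 03:15 Galua Territory standard time.
Daylight saving runs 12 October 2031 – 26 March 2032; the standard-time date in Galua Territory, 25 March 2032, is inside that window, so Galua Territory is at UTC−07:30.
11:45 UTC − 7h30m = 04:15 Galua Territory.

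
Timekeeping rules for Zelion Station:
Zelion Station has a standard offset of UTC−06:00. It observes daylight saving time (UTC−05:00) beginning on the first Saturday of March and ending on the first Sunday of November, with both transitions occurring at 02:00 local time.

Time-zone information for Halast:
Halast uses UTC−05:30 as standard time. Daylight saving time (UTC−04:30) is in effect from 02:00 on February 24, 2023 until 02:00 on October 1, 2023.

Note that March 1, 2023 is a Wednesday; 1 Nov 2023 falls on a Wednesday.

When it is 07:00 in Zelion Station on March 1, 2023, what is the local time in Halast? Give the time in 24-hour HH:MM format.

1 March 2023 is a Wednesday, so the first Saturday is March 4.
1 November 2023 is a Wednesday, so the first Sunday is November 5.
March 1, 2023 is outside the daylight-saving period (4 March – 5 November), so Zelion Station is on standard time, UTC−06:00.
07:00 Zelion Station + 6h = 13:00 UTC.
At the standard offset (UTC−05:30), 13:00 UTC − 5h30m = 07:30 Halast standard time.
Daylight saving runs 24 February – 1 October; the standard-time date in Halast, March 1, 2023, is inside that window, so Halast is at UTC−04:30.
13:00 UTC − 4h30m = 08:30 Halast.

08:30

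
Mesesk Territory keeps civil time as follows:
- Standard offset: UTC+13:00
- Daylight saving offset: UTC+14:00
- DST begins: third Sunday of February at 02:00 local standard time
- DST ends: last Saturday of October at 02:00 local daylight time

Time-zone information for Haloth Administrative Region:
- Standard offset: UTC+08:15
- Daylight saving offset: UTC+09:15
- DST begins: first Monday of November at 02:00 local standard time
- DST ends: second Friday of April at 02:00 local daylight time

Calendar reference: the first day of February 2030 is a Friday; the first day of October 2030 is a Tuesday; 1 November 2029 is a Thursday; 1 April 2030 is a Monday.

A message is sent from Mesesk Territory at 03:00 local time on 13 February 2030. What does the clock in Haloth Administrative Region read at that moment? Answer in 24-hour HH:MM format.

23:15

1 February 2030 is a Friday, so the first Sunday is February 3 and the third is February 17.
1 October 2030 is a Tuesday, so Saturdays fall on 5, 12, 19, 26; the last is October 26.
13 February 2030 does not fall between 17 February and 26 October, so daylight saving is not in effect and Mesesk Territory is at UTC+13:00.
03:00 Mesesk Territory − 13h = 14:00 UTC (rolling into the previous day, 12 February 2030).
1 November 2029 is a Thursday, so the first Monday is November 5.
1 April 2030 is a Monday, so the first Friday is April 5 and the second is April 12.
At the standard offset (UTC+08:15), 14:00 UTC + 8h15m = 22:15 Haloth Administrative Region standard time.
The standard-time date in Haloth Administrative Region, 12 February 2030, lies within the daylight-saving period (5 November 2029 – 12 April 2030), so Haloth Administrative Region is on daylight time, UTC+09:15.
14:00 UTC + 9h15m = 23:15 Haloth Administrative Region.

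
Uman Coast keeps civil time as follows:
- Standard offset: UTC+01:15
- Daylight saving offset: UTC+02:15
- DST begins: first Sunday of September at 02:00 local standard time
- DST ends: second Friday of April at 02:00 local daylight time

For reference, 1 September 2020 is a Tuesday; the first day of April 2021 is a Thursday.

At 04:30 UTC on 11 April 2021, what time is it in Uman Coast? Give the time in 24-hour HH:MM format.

1 September 2020 is a Tuesday, so the first Sunday is September 6.
1 April 2021 is a Thursday, so the first Friday is April 2 and the second is April 9.
At the standard offset (UTC+01:15), 04:30 UTC + 1h15m = 05:45 Uman Coast standard time.
The standard-time date in Uman Coast, 11 April 2021, is outside the daylight-saving period (6 September 2020 – 9 April 2021), so Uman Coast is on standard time, UTC+01:15.
04:30 UTC + 1h15m = 05:45 local.

05:45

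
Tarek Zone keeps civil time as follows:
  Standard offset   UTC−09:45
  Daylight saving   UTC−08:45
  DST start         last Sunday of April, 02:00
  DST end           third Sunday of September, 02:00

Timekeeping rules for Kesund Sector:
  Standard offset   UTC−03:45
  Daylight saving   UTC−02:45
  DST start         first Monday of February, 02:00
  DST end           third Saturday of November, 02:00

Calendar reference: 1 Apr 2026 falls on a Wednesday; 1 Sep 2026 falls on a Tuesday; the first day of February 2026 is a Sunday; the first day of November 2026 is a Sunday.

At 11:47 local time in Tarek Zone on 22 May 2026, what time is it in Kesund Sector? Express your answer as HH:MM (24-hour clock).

17:47

1 April 2026 is a Wednesday, so Sundays fall on 5, 12, 19, 26; the last is April 26.
1 September 2026 is a Tuesday, so the first Sunday is September 6 and the third is September 20.
Daylight saving runs 26 April – 20 September; 22 May 2026 is inside that window, so Tarek Zone is at UTC−08:45.
11:47 Tarek Zone + 8h45m = 20:32 UTC.
1 February 2026 is a Sunday, so the first Monday is February 2.
1 November 2026 is a Sunday, so the first Saturday is November 7 and the third is November 21.
At the standard offset (UTC−03:45), 20:32 UTC − 3h45m = 16:47 Kesund Sector standard time.
Daylight saving runs 2 February – 21 November; the standard-time date in Kesund Sector, 22 May 2026, is inside that window, so Kesund Sector is at UTC−02:45.
20:32 UTC − 2h45m = 17:47 Kesund Sector.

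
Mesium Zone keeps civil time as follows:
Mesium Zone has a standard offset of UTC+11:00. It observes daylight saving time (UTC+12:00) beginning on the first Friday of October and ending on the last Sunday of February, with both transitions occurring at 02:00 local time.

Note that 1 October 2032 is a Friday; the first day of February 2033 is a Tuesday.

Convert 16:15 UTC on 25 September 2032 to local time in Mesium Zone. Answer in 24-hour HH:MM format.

03:15

1 October 2032 is a Friday, so the first Friday is October 1.
1 February 2033 is a Tuesday, so Sundays fall on 6, 13, 20, 27; the last is February 27.
At the standard offset (UTC+11:00), 16:15 UTC + 11h = 03:15 Mesium Zone standard time (rolling into the next day, 26 September 2032).
The standard-time date in Mesium Zone, 26 September 2032, is outside the daylight-saving period (1 October 2032 – 27 February 2033), so Mesium Zone is on standard time, UTC+11:00.
16:15 UTC + 11h = 03:15 local (rolling into the next day, 26 September 2032).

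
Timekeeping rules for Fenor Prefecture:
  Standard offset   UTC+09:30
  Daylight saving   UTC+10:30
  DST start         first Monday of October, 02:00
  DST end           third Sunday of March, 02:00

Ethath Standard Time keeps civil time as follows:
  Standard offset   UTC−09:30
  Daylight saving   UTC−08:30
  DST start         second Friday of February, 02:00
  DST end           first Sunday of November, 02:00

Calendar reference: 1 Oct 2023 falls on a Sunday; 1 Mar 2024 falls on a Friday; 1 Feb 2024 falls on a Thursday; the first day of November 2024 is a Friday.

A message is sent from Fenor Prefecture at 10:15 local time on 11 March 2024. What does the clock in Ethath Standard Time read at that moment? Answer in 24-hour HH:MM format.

15:15

1 October 2023 is a Sunday, so the first Monday is October 2.
1 March 2024 is a Friday, so the first Sunday is March 3 and the third is March 17.
Daylight saving runs 2 October 2023 – 17 March 2024; 11 March 2024 is inside that window, so Fenor Prefecture is at UTC+10:30.
10:15 Fenor Prefecture − 10h30m = 23:45 UTC (rolling into the previous day, 10 March 2024).
1 February 2024 is a Thursday, so the first Friday is February 2 and the second is February 9.
1 November 2024 is a Friday, so the first Sunday is November 3.
At the standard offset (UTC−09:30), 23:45 UTC − 9h30m = 14:15 Ethath Standard Time standard time.
The standard-time date in Ethath Standard Time, 10 March 2024, falls between 9 February and 3 November, so daylight saving is in effect and Ethath Standard Time is at UTC−08:30.
23:45 UTC − 8h30m = 15:15 Ethath Standard Time.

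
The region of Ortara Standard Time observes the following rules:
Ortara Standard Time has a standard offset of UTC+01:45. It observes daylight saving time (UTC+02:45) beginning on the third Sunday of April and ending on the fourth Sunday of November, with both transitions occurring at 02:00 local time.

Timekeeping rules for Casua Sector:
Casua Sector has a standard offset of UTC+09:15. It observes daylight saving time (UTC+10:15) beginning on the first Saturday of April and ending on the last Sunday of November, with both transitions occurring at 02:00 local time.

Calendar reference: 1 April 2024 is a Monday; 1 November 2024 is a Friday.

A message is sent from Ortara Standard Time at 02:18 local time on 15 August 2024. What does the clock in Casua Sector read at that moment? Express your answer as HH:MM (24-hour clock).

09:48

1 April 2024 is a Monday, so the first Sunday is April 7 and the third is April 21.
1 November 2024 is a Friday, so the first Sunday is November 3 and the fourth is November 24.
15 August 2024 falls between 21 April and 24 November, so daylight saving is in effect and Ortara Standard Time is at UTC+02:45.
02:18 Ortara Standard Time − 2h45m = 23:33 UTC (rolling into the previous day, 14 August 2024).
1 April 2024 is a Monday, so the first Saturday is April 6.
1 November 2024 is a Friday, so Sundays fall on 3, 10, 17, 24; the last is November 24.
At the standard offset (UTC+09:15), 23:33 UTC + 9h15m = 08:48 Casua Sector standard time (rolling into the next day, 15 August 2024).
The standard-time date in Casua Sector, 15 August 2024, falls between 6 April and 24 November, so daylight saving is in effect and Casua Sector is at UTC+10:15.
23:33 UTC + 10h15m = 09:48 Casua Sector (rolling into the next day, 15 August 2024).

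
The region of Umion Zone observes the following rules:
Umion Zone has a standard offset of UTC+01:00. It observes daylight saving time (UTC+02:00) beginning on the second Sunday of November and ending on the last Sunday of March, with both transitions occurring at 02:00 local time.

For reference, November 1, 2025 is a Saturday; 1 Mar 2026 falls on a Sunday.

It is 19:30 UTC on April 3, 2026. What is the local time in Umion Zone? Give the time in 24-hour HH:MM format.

1 November 2025 is a Saturday, so the first Sunday is November 2 and the second is November 9.
1 March 2026 is a Sunday, so Sundays fall on 1, 8, 15, 22, 29; the last is March 29.
At the standard offset (UTC+01:00), 19:30 UTC + 1h = 20:30 Umion Zone standard time.
Daylight saving runs 9 November 2025 – 29 March 2026; the standard-time date in Umion Zone, April 3, 2026, is outside that window, so Umion Zone is on standard time at UTC+01:00.
19:30 UTC + 1h = 20:30 local.

20:30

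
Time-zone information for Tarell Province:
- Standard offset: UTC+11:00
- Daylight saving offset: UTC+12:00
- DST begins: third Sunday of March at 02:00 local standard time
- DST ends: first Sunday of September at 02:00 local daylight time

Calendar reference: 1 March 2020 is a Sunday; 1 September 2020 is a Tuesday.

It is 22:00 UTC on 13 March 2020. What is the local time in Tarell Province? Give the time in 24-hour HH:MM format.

1 March 2020 is a Sunday, so the first Sunday is March 1 and the third is March 15.
1 September 2020 is a Tuesday, so the first Sunday is September 6.
At the standard offset (UTC+11:00), 22:00 UTC + 11h = 09:00 Tarell Province standard time (rolling into the next day, 14 March 2020).
The standard-time date in Tarell Province, 14 March 2020, is outside the daylight-saving period (15 March – 6 September), so Tarell Province is on standard time, UTC+11:00.
22:00 UTC + 11h = 09:00 local (rolling into the next day, 14 March 2020).

09:00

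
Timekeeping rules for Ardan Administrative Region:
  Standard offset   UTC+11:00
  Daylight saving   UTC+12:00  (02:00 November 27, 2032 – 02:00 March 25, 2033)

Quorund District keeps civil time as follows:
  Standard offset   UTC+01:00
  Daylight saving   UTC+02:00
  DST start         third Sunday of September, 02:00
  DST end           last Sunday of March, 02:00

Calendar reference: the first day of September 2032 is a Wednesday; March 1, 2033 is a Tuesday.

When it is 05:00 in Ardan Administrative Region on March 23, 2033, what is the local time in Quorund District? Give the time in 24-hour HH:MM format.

19:00

March 23, 2033 falls between 27 November 2032 and 25 March 2033, so daylight saving is in effect and Ardan Administrative Region is at UTC+12:00.
05:00 Ardan Administrative Region − 12h = 17:00 UTC (rolling into the previous day, 22 March 2033).
1 September 2032 is a Wednesday, so the first Sunday is September 5 and the third is September 19.
1 March 2033 is a Tuesday, so Sundays fall on 6, 13, 20, 27; the last is March 27.
At the standard offset (UTC+01:00), 17:00 UTC + 1h = 18:00 Quorund District standard time.
The standard-time date in Quorund District, March 22, 2033, lies within the daylight-saving period (19 September 2032 – 27 March 2033), so Quorund District is on daylight time, UTC+02:00.
17:00 UTC + 2h = 19:00 Quorund District.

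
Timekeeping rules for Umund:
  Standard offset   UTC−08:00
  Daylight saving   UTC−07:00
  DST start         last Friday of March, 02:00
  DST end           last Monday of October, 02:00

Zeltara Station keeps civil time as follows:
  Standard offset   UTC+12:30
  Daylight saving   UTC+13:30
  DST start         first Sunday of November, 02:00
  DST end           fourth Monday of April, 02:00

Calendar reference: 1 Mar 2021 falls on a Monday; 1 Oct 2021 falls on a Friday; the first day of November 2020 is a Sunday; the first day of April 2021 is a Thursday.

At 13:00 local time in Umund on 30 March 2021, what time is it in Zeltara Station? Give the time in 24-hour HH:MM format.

1 March 2021 is a Monday, so Fridays fall on 5, 12, 19, 26; the last is March 26.
1 October 2021 is a Friday, so Mondays fall on 4, 11, 18, 25; the last is October 25.
Daylight saving runs 26 March – 25 October; 30 March 2021 is inside that window, so Umund is at UTC−07:00.
13:00 Umund + 7h = 20:00 UTC.
1 November 2020 is a Sunday, so the first Sunday is November 1.
1 April 2021 is a Thursday, so the first Monday is April 5 and the fourth is April 26.
At the standard offset (UTC+12:30), 20:00 UTC + 12h30m = 08:30 Zeltara Station standard time (rolling into the next day, 31 March 2021).
The standard-time date in Zeltara Station, 31 March 2021, falls between 1 November 2020 and 26 April 2021, so daylight saving is in effect and Zeltara Station is at UTC+13:30.
20:00 UTC + 13h30m = 09:30 Zeltara Station (rolling into the next day, 31 March 2021).

09:30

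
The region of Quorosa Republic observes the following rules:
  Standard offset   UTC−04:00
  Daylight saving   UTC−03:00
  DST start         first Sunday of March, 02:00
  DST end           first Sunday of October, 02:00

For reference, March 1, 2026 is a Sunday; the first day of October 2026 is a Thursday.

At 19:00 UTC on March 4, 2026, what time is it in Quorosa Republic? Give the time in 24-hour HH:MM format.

16:00

1 March 2026 is a Sunday, so the first Sunday is March 1.
1 October 2026 is a Thursday, so the first Sunday is October 4.
At the standard offset (UTC−04:00), 19:00 UTC − 4h = 15:00 Quorosa Republic standard time.
The standard-time date in Quorosa Republic, March 4, 2026, falls between 1 March and 4 October, so daylight saving is in effect and Quorosa Republic is at UTC−03:00.
19:00 UTC − 3h = 16:00 local.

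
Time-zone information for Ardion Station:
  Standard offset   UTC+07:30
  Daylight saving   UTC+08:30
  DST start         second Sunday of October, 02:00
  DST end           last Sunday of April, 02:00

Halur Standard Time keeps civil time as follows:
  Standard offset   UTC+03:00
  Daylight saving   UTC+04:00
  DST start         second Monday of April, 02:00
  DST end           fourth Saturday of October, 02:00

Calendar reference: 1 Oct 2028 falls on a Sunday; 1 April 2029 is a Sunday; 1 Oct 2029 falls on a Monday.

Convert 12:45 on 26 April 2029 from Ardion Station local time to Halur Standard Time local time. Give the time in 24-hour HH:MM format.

08:15

1 October 2028 is a Sunday, so the first Sunday is October 1 and the second is October 8.
1 April 2029 is a Sunday, so Sundays fall on 1, 8, 15, 22, 29; the last is April 29.
26 April 2029 falls between 8 October 2028 and 29 April 2029, so daylight saving is in effect and Ardion Station is at UTC+08:30.
12:45 Ardion Station − 8h30m = 04:15 UTC.
1 April 2029 is a Sunday, so the first Monday is April 2 and the second is April 9.
1 October 2029 is a Monday, so the first Saturday is October 6 and the fourth is October 27.
At the standard offset (UTC+03:00), 04:15 UTC + 3h = 07:15 Halur Standard Time standard time.
The standard-time date in Halur Standard Time, 26 April 2029, falls between 9 April and 27 October, so daylight saving is in effect and Halur Standard Time is at UTC+04:00.
04:15 UTC + 4h = 08:15 Halur Standard Time.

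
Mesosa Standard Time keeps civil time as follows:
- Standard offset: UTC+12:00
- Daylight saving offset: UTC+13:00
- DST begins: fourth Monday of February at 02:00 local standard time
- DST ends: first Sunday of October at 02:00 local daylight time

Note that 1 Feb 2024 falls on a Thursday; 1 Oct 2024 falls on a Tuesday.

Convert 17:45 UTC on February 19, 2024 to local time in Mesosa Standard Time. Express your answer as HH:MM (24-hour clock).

1 February 2024 is a Thursday, so the first Monday is February 5 and the fourth is February 26.
1 October 2024 is a Tuesday, so the first Sunday is October 6.
At the standard offset (UTC+12:00), 17:45 UTC + 12h = 05:45 Mesosa Standard Time standard time (rolling into the next day, 20 February 2024).
The standard-time date in Mesosa Standard Time, February 20, 2024, does not fall between 26 February and 6 October, so daylight saving is not in effect and Mesosa Standard Time is at UTC+12:00.
17:45 UTC + 12h = 05:45 local (rolling into the next day, 20 February 2024).

05:45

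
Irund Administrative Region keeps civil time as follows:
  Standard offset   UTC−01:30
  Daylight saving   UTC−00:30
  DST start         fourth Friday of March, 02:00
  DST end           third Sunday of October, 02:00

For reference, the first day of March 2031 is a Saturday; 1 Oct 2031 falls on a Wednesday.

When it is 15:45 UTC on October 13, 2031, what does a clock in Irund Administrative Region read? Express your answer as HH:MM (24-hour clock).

15:15

1 March 2031 is a Saturday, so the first Friday is March 7 and the fourth is March 28.
1 October 2031 is a Wednesday, so the first Sunday is October 5 and the third is October 19.
At the standard offset (UTC−01:30), 15:45 UTC − 1h30m = 14:15 Irund Administrative Region standard time.
The standard-time date in Irund Administrative Region, October 13, 2031, lies within the daylight-saving period (28 March – 19 October), so Irund Administrative Region is on daylight time, UTC−00:30.
15:45 UTC − 0h30m = 15:15 local.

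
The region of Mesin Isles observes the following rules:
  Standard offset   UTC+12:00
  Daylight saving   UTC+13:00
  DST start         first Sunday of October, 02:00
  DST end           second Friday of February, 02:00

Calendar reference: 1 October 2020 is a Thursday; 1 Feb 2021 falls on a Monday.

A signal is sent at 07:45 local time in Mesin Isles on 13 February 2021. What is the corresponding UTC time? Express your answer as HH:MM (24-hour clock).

1 October 2020 is a Thursday, so the first Sunday is October 4.
1 February 2021 is a Monday, so the first Friday is February 5 and the second is February 12.
Daylight saving runs 4 October 2020 – 12 February 2021; 13 February 2021 is outside that window, so Mesin Isles is on standard time at UTC+12:00.
07:45 local − 12h = 19:45 UTC (rolling into the previous day, 12 February 2021).

19:45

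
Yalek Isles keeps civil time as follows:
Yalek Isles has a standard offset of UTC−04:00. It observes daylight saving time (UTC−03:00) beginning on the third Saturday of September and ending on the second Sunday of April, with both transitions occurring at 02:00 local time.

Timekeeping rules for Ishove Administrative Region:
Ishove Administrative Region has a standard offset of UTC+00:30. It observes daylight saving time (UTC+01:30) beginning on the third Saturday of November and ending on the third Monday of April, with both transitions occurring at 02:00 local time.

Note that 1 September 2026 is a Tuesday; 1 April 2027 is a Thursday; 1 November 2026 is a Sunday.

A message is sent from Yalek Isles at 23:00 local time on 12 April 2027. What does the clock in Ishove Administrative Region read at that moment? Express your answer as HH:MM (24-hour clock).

1 September 2026 is a Tuesday, so the first Saturday is September 5 and the third is September 19.
1 April 2027 is a Thursday, so the first Sunday is April 4 and the second is April 11.
12 April 2027 does not fall between 19 September 2026 and 11 April 2027, so daylight saving is not in effect and Yalek Isles is at UTC−04:00.
23:00 Yalek Isles + 4h = 03:00 UTC (rolling into the next day, 13 April 2027).
1 November 2026 is a Sunday, so the first Saturday is November 7 and the third is November 21.
1 April 2027 is a Thursday, so the first Monday is April 5 and the third is April 19.
At the standard offset (UTC+00:30), 03:00 UTC + 0h30m = 03:30 Ishove Administrative Region standard time.
Daylight saving runs 21 November 2026 – 19 April 2027; the standard-time date in Ishove Administrative Region, 13 April 2027, is inside that window, so Ishove Administrative Region is at UTC+01:30.
03:00 UTC + 1h30m = 04:30 Ishove Administrative Region.

04:30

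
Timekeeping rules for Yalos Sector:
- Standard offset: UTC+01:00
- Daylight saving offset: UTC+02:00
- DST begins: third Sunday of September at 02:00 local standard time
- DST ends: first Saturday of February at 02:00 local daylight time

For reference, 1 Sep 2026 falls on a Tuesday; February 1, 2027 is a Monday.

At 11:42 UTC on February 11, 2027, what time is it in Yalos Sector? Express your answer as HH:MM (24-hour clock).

12:42

1 September 2026 is a Tuesday, so the first Sunday is September 6 and the third is September 20.
1 February 2027 is a Monday, so the first Saturday is February 6.
At the standard offset (UTC+01:00), 11:42 UTC + 1h = 12:42 Yalos Sector standard time.
Daylight saving runs 20 September 2026 – 6 February 2027; the standard-time date in Yalos Sector, February 11, 2027, is outside that window, so Yalos Sector is on standard time at UTC+01:00.
11:42 UTC + 1h = 12:42 local.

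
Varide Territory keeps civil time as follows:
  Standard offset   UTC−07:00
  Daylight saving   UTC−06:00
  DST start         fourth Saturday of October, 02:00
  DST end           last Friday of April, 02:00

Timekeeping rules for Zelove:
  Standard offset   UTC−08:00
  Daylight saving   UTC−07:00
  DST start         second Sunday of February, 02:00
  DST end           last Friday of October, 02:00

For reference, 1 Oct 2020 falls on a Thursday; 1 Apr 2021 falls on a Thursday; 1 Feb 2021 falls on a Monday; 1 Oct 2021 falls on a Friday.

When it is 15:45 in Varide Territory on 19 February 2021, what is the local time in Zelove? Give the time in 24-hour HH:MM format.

1 October 2020 is a Thursday, so the first Saturday is October 3 and the fourth is October 24.
1 April 2021 is a Thursday, so Fridays fall on 2, 9, 16, 23, 30; the last is April 30.
19 February 2021 lies within the daylight-saving period (24 October 2020 – 30 April 2021), so Varide Territory is on daylight time, UTC−06:00.
15:45 Varide Territory + 6h = 21:45 UTC.
1 February 2021 is a Monday, so the first Sunday is February 7 and the second is February 14.
1 October 2021 is a Friday, so Fridays fall on 1, 8, 15, 22, 29; the last is October 29.
At the standard offset (UTC−08:00), 21:45 UTC − 8h = 13:45 Zelove standard time.
The standard-time date in Zelove, 19 February 2021, lies within the daylight-saving period (14 February – 29 October), so Zelove is on daylight time, UTC−07:00.
21:45 UTC − 7h = 14:45 Zelove.

14:45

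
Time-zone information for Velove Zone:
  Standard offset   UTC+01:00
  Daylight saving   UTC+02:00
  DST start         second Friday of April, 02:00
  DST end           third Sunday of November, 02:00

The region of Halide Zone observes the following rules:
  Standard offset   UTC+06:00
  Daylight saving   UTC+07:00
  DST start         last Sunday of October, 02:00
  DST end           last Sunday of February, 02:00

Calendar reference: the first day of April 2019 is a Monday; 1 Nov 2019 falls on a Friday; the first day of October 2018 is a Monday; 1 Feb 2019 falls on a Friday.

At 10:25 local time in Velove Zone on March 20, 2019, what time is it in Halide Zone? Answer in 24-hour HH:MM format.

15:25

1 April 2019 is a Monday, so the first Friday is April 5 and the second is April 12.
1 November 2019 is a Friday, so the first Sunday is November 3 and the third is November 17.
Daylight saving runs 12 April – 17 November; March 20, 2019 is outside that window, so Velove Zone is on standard time at UTC+01:00.
10:25 Velove Zone − 1h = 09:25 UTC.
1 October 2018 is a Monday, so Sundays fall on 7, 14, 21, 28; the last is October 28.
1 February 2019 is a Friday, so Sundays fall on 3, 10, 17, 24; the last is February 24.
At the standard offset (UTC+06:00), 09:25 UTC + 6h = 15:25 Halide Zone standard time.
The standard-time date in Halide Zone, March 20, 2019, is outside the daylight-saving period (28 October 2018 – 24 February 2019), so Halide Zone is on standard time, UTC+06:00.
09:25 UTC + 6h = 15:25 Halide Zone.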